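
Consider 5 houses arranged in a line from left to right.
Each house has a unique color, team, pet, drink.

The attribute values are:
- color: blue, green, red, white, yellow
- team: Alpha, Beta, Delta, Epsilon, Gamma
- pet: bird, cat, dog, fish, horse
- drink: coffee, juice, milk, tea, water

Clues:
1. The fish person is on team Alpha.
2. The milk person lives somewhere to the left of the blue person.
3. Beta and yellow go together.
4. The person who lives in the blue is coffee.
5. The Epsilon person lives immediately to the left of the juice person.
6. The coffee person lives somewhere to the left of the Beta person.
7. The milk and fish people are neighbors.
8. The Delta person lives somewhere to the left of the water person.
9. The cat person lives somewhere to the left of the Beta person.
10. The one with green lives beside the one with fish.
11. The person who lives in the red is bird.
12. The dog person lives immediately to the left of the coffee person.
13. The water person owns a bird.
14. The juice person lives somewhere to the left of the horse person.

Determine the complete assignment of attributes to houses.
Solution:

House | Color | Team | Pet | Drink
----------------------------------
  1   | green | Delta | dog | milk
  2   | blue | Alpha | fish | coffee
  3   | red | Epsilon | bird | water
  4   | white | Gamma | cat | juice
  5   | yellow | Beta | horse | tea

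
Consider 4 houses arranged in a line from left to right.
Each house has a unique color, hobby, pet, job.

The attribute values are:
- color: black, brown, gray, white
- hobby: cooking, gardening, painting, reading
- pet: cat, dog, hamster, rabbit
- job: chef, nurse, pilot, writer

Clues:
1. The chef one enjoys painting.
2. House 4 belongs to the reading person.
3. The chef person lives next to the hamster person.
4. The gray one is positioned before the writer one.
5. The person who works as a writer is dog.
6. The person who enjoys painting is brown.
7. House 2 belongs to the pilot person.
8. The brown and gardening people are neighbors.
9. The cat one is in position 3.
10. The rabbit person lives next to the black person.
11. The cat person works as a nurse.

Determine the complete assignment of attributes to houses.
Solution:

House | Color | Hobby | Pet | Job
---------------------------------
  1   | brown | painting | rabbit | chef
  2   | black | gardening | hamster | pilot
  3   | gray | cooking | cat | nurse
  4   | white | reading | dog | writer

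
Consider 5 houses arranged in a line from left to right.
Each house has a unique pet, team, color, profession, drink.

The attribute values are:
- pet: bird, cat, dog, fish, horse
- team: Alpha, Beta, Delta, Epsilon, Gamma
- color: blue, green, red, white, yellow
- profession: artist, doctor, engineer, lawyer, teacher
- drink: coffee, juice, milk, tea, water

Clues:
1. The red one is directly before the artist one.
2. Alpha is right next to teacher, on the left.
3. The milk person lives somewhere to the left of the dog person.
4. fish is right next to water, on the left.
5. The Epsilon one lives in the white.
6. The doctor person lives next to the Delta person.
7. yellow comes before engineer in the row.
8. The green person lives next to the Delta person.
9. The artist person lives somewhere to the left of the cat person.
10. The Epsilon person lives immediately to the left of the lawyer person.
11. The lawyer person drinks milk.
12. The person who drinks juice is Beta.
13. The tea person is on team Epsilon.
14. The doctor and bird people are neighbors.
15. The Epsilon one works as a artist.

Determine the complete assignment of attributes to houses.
Solution:

House | Pet | Team | Color | Profession | Drink
-----------------------------------------------
  1   | fish | Alpha | green | doctor | coffee
  2   | bird | Delta | red | teacher | water
  3   | horse | Epsilon | white | artist | tea
  4   | cat | Gamma | yellow | lawyer | milk
  5   | dog | Beta | blue | engineer | juice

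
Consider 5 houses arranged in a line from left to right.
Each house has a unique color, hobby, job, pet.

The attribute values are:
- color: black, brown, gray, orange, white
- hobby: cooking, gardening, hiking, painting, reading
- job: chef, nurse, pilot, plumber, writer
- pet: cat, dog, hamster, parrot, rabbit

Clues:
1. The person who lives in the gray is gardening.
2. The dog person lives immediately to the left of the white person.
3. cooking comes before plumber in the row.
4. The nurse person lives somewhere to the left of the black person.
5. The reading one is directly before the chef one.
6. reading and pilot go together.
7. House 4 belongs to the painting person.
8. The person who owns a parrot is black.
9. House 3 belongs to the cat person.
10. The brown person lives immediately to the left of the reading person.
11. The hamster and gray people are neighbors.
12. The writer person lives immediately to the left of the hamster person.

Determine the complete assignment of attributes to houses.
Solution:

House | Color | Hobby | Job | Pet
---------------------------------
  1   | brown | cooking | writer | dog
  2   | white | reading | pilot | hamster
  3   | gray | gardening | chef | cat
  4   | orange | painting | nurse | rabbit
  5   | black | hiking | plumber | parrot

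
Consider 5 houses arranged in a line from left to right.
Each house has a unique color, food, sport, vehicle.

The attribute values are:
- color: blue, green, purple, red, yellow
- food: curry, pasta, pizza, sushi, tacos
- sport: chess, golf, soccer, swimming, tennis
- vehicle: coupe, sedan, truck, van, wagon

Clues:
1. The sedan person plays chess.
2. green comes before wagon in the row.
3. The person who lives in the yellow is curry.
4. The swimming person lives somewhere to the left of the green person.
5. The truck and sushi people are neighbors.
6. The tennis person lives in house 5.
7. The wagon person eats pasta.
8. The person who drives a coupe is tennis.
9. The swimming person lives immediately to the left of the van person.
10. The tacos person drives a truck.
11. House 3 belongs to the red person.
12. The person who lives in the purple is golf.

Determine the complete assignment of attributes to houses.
Solution:

House | Color | Food | Sport | Vehicle
--------------------------------------
  1   | blue | tacos | swimming | truck
  2   | green | sushi | soccer | van
  3   | red | pizza | chess | sedan
  4   | purple | pasta | golf | wagon
  5   | yellow | curry | tennis | coupe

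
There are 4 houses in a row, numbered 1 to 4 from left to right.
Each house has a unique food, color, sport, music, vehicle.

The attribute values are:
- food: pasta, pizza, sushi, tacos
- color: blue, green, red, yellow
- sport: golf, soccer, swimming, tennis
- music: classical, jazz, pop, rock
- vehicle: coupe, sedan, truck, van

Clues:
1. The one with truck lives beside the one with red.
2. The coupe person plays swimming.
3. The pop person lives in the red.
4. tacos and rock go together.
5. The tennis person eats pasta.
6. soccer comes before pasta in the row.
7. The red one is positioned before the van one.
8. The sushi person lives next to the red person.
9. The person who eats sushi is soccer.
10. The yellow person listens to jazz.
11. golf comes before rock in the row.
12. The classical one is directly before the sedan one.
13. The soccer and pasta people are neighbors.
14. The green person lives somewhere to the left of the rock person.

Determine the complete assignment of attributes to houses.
Solution:

House | Food | Color | Sport | Music | Vehicle
----------------------------------------------
  1   | sushi | green | soccer | classical | truck
  2   | pasta | red | tennis | pop | sedan
  3   | pizza | yellow | golf | jazz | van
  4   | tacos | blue | swimming | rock | coupe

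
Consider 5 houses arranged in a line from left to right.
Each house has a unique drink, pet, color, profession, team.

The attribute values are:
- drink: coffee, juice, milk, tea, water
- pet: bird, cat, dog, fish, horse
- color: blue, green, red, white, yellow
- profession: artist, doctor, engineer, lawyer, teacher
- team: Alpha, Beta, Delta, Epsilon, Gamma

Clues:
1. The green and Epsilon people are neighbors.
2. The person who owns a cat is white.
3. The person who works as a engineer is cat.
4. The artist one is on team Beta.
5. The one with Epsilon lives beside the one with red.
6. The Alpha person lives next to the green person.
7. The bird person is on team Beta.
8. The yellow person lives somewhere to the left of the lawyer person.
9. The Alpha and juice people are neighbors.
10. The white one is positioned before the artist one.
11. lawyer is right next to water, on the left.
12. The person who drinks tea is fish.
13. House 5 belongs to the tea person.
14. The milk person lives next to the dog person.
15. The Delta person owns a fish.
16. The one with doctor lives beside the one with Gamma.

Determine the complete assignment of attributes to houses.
Solution:

House | Drink | Pet | Color | Profession | Team
-----------------------------------------------
  1   | milk | horse | yellow | doctor | Alpha
  2   | juice | dog | green | lawyer | Gamma
  3   | water | cat | white | engineer | Epsilon
  4   | coffee | bird | red | artist | Beta
  5   | tea | fish | blue | teacher | Delta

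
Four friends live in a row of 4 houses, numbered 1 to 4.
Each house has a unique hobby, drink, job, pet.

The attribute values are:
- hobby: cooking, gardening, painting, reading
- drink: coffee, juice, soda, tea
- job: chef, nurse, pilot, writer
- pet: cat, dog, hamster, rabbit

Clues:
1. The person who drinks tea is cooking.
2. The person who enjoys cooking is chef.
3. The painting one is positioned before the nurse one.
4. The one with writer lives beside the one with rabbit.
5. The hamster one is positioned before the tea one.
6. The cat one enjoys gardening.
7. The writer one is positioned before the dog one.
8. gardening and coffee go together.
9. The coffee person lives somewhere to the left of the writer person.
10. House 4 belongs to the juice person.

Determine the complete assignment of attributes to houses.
Solution:

House | Hobby | Drink | Job | Pet
---------------------------------
  1   | gardening | coffee | pilot | cat
  2   | painting | soda | writer | hamster
  3   | cooking | tea | chef | rabbit
  4   | reading | juice | nurse | dog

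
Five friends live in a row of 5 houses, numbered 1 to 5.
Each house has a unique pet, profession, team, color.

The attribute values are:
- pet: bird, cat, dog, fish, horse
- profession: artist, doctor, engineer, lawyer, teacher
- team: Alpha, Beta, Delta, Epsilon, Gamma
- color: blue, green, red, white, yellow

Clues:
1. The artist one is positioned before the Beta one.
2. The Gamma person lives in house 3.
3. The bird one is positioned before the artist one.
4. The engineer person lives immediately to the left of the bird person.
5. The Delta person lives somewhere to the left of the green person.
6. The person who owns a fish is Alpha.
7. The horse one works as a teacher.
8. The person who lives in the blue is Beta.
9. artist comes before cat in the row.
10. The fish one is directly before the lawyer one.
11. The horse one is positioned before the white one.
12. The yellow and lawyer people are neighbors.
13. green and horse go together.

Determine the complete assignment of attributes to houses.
Solution:

House | Pet | Profession | Team | Color
---------------------------------------
  1   | fish | engineer | Alpha | yellow
  2   | bird | lawyer | Delta | red
  3   | horse | teacher | Gamma | green
  4   | dog | artist | Epsilon | white
  5   | cat | doctor | Beta | blue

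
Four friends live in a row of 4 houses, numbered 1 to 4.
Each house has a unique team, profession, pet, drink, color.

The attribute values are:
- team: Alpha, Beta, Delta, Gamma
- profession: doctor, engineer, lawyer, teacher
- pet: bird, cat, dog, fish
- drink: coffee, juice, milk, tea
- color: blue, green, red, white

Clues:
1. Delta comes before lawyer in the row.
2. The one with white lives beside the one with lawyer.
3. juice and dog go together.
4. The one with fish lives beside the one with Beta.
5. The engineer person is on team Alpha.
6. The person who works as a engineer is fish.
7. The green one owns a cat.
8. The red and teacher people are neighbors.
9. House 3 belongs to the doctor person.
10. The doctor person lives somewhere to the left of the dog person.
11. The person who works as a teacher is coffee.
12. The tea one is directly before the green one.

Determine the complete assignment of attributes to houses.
Solution:

House | Team | Profession | Pet | Drink | Color
-----------------------------------------------
  1   | Alpha | engineer | fish | tea | red
  2   | Beta | teacher | cat | coffee | green
  3   | Delta | doctor | bird | milk | white
  4   | Gamma | lawyer | dog | juice | blue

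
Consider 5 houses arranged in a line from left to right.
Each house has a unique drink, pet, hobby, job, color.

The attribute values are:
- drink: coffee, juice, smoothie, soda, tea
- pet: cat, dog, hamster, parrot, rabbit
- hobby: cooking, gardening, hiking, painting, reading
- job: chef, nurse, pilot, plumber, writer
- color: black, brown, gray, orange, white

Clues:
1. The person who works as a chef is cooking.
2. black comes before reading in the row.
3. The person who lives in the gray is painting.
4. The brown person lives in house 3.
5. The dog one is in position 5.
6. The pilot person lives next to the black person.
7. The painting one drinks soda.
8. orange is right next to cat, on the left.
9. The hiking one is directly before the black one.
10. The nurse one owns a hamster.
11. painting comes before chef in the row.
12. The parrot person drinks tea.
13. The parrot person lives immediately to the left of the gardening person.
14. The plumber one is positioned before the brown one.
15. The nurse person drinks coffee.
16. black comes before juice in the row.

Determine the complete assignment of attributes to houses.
Solution:

House | Drink | Pet | Hobby | Job | Color
-----------------------------------------
  1   | tea | parrot | hiking | pilot | orange
  2   | smoothie | cat | gardening | plumber | black
  3   | coffee | hamster | reading | nurse | brown
  4   | soda | rabbit | painting | writer | gray
  5   | juice | dog | cooking | chef | white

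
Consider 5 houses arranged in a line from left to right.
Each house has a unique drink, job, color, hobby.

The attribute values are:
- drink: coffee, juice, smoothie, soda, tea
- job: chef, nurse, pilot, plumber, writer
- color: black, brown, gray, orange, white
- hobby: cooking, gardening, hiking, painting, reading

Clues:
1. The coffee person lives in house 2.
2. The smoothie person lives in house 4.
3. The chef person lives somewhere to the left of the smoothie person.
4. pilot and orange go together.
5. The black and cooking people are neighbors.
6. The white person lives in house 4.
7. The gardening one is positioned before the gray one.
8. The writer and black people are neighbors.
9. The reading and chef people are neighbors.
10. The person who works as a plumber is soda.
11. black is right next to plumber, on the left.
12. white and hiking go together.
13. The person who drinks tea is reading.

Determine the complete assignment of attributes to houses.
Solution:

House | Drink | Job | Color | Hobby
-----------------------------------
  1   | tea | writer | brown | reading
  2   | coffee | chef | black | gardening
  3   | soda | plumber | gray | cooking
  4   | smoothie | nurse | white | hiking
  5   | juice | pilot | orange | painting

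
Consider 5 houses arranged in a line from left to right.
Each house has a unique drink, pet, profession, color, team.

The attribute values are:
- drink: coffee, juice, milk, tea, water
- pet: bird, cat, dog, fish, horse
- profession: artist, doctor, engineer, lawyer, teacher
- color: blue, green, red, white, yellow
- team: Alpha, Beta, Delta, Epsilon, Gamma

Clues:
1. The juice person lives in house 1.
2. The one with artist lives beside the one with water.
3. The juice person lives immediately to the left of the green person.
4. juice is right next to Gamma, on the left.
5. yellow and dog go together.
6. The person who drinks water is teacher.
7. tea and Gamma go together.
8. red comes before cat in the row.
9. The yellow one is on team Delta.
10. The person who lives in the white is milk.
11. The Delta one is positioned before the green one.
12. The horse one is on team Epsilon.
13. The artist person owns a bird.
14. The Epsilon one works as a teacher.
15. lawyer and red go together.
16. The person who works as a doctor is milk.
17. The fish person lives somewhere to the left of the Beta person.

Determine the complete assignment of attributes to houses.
Solution:

House | Drink | Pet | Profession | Color | Team
-----------------------------------------------
  1   | juice | dog | engineer | yellow | Delta
  2   | tea | bird | artist | green | Gamma
  3   | water | horse | teacher | blue | Epsilon
  4   | coffee | fish | lawyer | red | Alpha
  5   | milk | cat | doctor | white | Beta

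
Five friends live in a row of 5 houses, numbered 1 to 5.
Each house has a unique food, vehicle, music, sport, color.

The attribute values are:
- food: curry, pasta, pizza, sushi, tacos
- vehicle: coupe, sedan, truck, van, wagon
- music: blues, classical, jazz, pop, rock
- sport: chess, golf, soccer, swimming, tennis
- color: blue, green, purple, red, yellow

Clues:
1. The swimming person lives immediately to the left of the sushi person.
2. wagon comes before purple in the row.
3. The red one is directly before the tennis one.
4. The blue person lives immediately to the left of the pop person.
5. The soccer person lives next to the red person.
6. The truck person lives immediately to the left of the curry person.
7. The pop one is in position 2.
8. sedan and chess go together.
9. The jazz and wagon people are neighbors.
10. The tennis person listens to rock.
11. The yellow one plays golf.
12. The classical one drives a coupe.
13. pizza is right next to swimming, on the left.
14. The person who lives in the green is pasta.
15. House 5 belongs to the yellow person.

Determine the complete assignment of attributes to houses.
Solution:

House | Food | Vehicle | Music | Sport | Color
----------------------------------------------
  1   | pizza | truck | jazz | soccer | blue
  2   | curry | wagon | pop | swimming | red
  3   | sushi | van | rock | tennis | purple
  4   | pasta | sedan | blues | chess | green
  5   | tacos | coupe | classical | golf | yellow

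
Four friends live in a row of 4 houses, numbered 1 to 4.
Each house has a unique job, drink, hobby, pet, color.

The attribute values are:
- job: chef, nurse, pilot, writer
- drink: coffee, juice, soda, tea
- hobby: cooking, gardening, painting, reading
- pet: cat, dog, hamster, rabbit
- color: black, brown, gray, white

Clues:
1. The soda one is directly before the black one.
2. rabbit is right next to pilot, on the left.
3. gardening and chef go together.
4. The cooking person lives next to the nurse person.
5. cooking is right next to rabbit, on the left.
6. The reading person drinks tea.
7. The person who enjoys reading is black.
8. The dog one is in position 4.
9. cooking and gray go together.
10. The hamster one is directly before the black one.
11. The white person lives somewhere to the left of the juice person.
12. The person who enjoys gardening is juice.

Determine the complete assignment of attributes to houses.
Solution:

House | Job | Drink | Hobby | Pet | Color
-----------------------------------------
  1   | writer | soda | cooking | hamster | gray
  2   | nurse | tea | reading | rabbit | black
  3   | pilot | coffee | painting | cat | white
  4   | chef | juice | gardening | dog | brown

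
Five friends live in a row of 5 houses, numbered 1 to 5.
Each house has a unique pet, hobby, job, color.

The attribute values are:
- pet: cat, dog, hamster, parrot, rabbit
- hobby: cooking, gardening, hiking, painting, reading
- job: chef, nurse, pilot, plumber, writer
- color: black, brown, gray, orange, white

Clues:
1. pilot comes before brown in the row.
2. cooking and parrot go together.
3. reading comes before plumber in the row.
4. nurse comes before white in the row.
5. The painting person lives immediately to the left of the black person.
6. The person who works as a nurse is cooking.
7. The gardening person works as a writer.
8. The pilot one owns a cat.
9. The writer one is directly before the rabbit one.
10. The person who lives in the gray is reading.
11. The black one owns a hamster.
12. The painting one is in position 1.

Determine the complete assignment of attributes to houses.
Solution:

House | Pet | Hobby | Job | Color
---------------------------------
  1   | cat | painting | pilot | orange
  2   | hamster | gardening | writer | black
  3   | rabbit | reading | chef | gray
  4   | parrot | cooking | nurse | brown
  5   | dog | hiking | plumber | white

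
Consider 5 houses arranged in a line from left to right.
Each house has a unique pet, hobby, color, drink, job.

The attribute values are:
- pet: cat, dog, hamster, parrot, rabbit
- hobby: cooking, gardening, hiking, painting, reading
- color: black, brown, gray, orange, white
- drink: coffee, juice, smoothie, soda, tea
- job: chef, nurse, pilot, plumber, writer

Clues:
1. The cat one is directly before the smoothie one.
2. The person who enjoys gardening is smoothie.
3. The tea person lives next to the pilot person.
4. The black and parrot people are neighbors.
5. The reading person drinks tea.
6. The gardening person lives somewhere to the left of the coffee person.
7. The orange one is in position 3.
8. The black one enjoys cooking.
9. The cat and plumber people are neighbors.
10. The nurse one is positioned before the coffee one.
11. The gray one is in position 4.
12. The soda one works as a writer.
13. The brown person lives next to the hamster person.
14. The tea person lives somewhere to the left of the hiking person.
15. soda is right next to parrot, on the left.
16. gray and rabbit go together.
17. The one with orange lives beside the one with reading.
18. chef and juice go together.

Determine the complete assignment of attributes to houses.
Solution:

House | Pet | Hobby | Color | Drink | Job
-----------------------------------------
  1   | cat | cooking | black | soda | writer
  2   | parrot | gardening | brown | smoothie | plumber
  3   | hamster | painting | orange | juice | chef
  4   | rabbit | reading | gray | tea | nurse
  5   | dog | hiking | white | coffee | pilot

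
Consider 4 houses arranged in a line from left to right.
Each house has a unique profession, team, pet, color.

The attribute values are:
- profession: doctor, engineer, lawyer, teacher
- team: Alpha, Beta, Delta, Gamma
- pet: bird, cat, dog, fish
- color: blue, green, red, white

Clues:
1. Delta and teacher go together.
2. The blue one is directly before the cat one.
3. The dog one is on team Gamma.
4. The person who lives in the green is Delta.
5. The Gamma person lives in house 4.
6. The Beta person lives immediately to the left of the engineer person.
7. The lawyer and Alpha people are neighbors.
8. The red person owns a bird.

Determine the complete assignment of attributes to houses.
Solution:

House | Profession | Team | Pet | Color
---------------------------------------
  1   | lawyer | Beta | bird | red
  2   | engineer | Alpha | fish | blue
  3   | teacher | Delta | cat | green
  4   | doctor | Gamma | dog | white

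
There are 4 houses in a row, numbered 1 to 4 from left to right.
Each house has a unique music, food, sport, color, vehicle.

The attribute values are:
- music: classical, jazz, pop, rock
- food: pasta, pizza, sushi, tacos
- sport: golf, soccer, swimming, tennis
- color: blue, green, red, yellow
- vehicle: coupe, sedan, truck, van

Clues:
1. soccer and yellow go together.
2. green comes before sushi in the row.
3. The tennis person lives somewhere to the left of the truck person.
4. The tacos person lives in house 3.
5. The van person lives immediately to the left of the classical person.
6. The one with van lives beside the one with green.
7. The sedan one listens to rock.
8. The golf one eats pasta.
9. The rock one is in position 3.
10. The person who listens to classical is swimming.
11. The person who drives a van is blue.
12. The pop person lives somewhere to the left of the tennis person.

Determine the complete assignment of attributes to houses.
Solution:

House | Music | Food | Sport | Color | Vehicle
----------------------------------------------
  1   | pop | pasta | golf | blue | van
  2   | classical | pizza | swimming | green | coupe
  3   | rock | tacos | tennis | red | sedan
  4   | jazz | sushi | soccer | yellow | truck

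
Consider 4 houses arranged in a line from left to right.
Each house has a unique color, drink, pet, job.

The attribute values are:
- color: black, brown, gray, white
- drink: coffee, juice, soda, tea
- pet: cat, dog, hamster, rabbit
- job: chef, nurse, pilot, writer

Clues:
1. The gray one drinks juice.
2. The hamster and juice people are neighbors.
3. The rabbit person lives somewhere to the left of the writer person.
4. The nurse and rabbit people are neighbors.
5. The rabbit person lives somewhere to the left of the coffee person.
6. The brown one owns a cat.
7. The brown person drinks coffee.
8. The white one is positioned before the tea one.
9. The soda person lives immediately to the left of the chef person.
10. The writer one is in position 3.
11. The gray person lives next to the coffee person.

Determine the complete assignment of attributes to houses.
Solution:

House | Color | Drink | Pet | Job
---------------------------------
  1   | white | soda | hamster | nurse
  2   | gray | juice | rabbit | chef
  3   | brown | coffee | cat | writer
  4   | black | tea | dog | pilot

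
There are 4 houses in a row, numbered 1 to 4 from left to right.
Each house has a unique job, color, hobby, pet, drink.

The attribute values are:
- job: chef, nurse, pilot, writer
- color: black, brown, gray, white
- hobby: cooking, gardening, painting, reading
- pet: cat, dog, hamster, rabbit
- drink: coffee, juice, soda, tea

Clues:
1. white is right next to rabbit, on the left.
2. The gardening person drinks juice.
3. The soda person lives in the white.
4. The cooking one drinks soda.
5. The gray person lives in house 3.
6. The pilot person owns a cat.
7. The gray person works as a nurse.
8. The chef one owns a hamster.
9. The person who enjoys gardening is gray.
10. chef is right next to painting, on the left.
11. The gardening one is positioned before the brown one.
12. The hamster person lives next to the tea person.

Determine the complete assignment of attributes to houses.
Solution:

House | Job | Color | Hobby | Pet | Drink
-----------------------------------------
  1   | chef | white | cooking | hamster | soda
  2   | writer | black | painting | rabbit | tea
  3   | nurse | gray | gardening | dog | juice
  4   | pilot | brown | reading | cat | coffee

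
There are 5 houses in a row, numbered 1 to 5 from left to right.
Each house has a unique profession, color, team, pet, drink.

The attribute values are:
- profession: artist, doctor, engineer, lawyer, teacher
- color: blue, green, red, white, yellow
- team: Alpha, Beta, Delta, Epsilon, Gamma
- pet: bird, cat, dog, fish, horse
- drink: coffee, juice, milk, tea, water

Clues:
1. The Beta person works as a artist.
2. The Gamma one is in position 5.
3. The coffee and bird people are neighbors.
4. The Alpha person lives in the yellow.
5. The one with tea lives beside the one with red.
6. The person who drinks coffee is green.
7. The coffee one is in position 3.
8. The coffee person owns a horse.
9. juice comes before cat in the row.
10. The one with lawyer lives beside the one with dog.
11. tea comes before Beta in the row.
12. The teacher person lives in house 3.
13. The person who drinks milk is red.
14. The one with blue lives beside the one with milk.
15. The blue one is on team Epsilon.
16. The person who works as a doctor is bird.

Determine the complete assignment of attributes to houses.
Solution:

House | Profession | Color | Team | Pet | Drink
-----------------------------------------------
  1   | lawyer | blue | Epsilon | fish | tea
  2   | artist | red | Beta | dog | milk
  3   | teacher | green | Delta | horse | coffee
  4   | doctor | yellow | Alpha | bird | juice
  5   | engineer | white | Gamma | cat | water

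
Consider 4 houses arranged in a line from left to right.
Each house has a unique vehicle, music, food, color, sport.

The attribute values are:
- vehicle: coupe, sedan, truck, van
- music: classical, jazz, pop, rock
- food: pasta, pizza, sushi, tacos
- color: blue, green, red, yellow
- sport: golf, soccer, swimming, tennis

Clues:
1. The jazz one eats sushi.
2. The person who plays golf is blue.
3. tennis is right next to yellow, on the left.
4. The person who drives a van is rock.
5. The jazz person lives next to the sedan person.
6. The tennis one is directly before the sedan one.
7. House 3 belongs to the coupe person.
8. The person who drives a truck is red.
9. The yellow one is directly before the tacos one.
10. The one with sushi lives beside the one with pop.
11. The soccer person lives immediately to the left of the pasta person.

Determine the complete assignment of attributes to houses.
Solution:

House | Vehicle | Music | Food | Color | Sport
----------------------------------------------
  1   | truck | jazz | sushi | red | tennis
  2   | sedan | pop | pizza | yellow | swimming
  3   | coupe | classical | tacos | green | soccer
  4   | van | rock | pasta | blue | golf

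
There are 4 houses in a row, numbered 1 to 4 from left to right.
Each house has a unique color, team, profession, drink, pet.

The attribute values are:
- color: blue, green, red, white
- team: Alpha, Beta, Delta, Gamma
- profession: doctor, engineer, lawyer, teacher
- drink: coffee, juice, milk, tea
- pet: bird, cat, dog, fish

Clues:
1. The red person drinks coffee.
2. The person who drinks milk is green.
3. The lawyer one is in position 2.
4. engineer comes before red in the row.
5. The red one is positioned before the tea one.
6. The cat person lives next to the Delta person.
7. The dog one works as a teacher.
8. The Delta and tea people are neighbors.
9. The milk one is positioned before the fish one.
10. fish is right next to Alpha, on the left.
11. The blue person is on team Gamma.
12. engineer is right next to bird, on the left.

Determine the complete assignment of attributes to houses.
Solution:

House | Color | Team | Profession | Drink | Pet
-----------------------------------------------
  1   | green | Beta | engineer | milk | cat
  2   | red | Delta | lawyer | coffee | bird
  3   | blue | Gamma | doctor | tea | fish
  4   | white | Alpha | teacher | juice | dog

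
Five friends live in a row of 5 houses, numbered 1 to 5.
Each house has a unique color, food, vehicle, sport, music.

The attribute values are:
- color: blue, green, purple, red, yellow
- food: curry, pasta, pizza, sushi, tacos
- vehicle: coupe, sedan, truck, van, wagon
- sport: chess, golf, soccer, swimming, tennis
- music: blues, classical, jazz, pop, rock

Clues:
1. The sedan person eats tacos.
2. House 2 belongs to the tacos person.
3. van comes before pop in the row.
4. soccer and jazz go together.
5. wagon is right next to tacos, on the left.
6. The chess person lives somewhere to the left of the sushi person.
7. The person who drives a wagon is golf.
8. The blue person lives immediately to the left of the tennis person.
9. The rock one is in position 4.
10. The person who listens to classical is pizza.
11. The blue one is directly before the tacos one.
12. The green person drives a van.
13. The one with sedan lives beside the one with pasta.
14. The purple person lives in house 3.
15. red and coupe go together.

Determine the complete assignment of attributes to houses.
Solution:

House | Color | Food | Vehicle | Sport | Music
----------------------------------------------
  1   | blue | pizza | wagon | golf | classical
  2   | yellow | tacos | sedan | tennis | blues
  3   | purple | pasta | truck | soccer | jazz
  4   | green | curry | van | chess | rock
  5   | red | sushi | coupe | swimming | pop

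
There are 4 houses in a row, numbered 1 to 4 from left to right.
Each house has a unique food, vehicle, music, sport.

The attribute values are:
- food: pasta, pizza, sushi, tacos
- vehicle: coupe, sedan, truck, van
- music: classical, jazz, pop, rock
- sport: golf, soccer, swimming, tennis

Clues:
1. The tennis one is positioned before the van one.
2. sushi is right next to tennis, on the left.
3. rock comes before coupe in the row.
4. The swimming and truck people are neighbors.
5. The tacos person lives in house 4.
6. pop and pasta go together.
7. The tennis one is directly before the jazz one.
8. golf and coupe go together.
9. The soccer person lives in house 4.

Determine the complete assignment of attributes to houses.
Solution:

House | Food | Vehicle | Music | Sport
--------------------------------------
  1   | sushi | sedan | rock | swimming
  2   | pasta | truck | pop | tennis
  3   | pizza | coupe | jazz | golf
  4   | tacos | van | classical | soccer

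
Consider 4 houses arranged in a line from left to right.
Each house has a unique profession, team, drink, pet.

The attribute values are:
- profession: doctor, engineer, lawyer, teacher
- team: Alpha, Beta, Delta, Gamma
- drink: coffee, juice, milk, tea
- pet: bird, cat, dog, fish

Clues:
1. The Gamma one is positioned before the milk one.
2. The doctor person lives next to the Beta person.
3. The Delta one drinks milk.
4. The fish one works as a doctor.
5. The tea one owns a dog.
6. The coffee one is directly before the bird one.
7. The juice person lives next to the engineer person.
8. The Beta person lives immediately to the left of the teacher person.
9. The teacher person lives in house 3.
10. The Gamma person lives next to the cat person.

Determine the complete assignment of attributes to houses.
Solution:

House | Profession | Team | Drink | Pet
---------------------------------------
  1   | doctor | Gamma | juice | fish
  2   | engineer | Beta | coffee | cat
  3   | teacher | Delta | milk | bird
  4   | lawyer | Alpha | tea | dog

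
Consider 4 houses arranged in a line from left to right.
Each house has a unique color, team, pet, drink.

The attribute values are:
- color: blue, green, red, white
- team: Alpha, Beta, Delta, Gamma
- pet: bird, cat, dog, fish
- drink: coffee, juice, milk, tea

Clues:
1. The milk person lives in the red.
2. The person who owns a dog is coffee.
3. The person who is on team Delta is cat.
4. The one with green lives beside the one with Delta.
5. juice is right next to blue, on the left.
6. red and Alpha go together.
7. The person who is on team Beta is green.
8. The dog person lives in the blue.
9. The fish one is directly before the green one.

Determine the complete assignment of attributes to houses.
Solution:

House | Color | Team | Pet | Drink
----------------------------------
  1   | red | Alpha | fish | milk
  2   | green | Beta | bird | tea
  3   | white | Delta | cat | juice
  4   | blue | Gamma | dog | coffee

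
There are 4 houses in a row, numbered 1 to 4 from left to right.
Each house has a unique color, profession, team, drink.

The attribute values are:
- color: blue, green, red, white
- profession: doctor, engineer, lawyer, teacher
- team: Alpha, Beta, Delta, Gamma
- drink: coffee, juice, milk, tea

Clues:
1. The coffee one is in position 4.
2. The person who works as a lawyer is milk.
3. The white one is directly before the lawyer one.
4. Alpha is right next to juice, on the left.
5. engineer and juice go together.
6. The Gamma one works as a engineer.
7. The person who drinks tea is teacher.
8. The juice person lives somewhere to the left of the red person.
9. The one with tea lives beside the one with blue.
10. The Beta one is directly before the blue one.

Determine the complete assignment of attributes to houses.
Solution:

House | Color | Profession | Team | Drink
-----------------------------------------
  1   | white | teacher | Beta | tea
  2   | blue | lawyer | Alpha | milk
  3   | green | engineer | Gamma | juice
  4   | red | doctor | Delta | coffee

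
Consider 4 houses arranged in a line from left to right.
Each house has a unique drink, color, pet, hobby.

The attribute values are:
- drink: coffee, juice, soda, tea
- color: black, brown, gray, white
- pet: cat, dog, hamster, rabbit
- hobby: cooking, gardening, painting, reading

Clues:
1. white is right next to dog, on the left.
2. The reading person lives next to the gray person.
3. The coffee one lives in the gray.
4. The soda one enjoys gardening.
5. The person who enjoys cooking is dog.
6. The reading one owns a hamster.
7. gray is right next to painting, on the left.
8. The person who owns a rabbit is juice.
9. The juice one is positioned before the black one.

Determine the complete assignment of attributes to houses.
Solution:

House | Drink | Color | Pet | Hobby
-----------------------------------
  1   | tea | white | hamster | reading
  2   | coffee | gray | dog | cooking
  3   | juice | brown | rabbit | painting
  4   | soda | black | cat | gardening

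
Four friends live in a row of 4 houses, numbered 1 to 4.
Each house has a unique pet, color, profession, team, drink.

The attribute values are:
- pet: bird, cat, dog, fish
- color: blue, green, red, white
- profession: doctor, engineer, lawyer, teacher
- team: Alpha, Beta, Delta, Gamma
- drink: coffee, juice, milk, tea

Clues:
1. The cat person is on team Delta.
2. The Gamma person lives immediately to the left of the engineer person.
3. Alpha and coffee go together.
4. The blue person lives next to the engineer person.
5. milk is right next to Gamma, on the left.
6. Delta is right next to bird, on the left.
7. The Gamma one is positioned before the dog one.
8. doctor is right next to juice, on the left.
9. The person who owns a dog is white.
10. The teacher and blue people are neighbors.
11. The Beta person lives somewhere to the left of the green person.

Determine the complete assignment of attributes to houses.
Solution:

House | Pet | Color | Profession | Team | Drink
-----------------------------------------------
  1   | cat | red | teacher | Delta | milk
  2   | bird | blue | doctor | Gamma | tea
  3   | dog | white | engineer | Beta | juice
  4   | fish | green | lawyer | Alpha | coffee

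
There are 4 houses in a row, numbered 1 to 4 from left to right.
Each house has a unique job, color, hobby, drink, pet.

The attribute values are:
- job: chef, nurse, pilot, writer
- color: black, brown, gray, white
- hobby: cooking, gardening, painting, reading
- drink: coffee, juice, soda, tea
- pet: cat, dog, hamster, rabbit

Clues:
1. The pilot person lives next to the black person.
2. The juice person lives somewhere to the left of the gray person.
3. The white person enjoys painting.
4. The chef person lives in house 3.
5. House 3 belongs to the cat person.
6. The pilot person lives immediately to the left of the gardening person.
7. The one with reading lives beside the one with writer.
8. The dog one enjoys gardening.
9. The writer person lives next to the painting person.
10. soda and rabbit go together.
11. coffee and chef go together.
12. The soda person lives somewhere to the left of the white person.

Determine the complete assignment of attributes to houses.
Solution:

House | Job | Color | Hobby | Drink | Pet
-----------------------------------------
  1   | pilot | brown | reading | soda | rabbit
  2   | writer | black | gardening | juice | dog
  3   | chef | white | painting | coffee | cat
  4   | nurse | gray | cooking | tea | hamster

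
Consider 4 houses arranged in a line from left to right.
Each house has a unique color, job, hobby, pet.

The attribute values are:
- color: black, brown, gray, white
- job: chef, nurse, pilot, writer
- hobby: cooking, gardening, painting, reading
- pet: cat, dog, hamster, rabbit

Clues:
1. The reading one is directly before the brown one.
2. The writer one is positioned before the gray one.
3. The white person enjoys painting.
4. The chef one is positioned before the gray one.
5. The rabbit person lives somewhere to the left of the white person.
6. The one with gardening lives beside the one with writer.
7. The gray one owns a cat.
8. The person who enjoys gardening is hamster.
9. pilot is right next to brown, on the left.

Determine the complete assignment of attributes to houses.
Solution:

House | Color | Job | Hobby | Pet
---------------------------------
  1   | black | pilot | reading | rabbit
  2   | brown | chef | gardening | hamster
  3   | white | writer | painting | dog
  4   | gray | nurse | cooking | cat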